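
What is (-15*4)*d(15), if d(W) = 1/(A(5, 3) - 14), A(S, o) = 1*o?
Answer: 60/11 ≈ 5.4545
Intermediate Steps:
A(S, o) = o
d(W) = -1/11 (d(W) = 1/(3 - 14) = 1/(-11) = -1/11)
(-15*4)*d(15) = -15*4*(-1/11) = -60*(-1/11) = 60/11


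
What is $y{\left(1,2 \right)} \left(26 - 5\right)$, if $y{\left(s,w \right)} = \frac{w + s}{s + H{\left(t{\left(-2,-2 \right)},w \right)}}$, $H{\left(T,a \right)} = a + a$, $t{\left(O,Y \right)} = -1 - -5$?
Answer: $\frac{63}{5} \approx 12.6$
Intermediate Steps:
$t{\left(O,Y \right)} = 4$ ($t{\left(O,Y \right)} = -1 + 5 = 4$)
$H{\left(T,a \right)} = 2 a$
$y{\left(s,w \right)} = \frac{s + w}{s + 2 w}$ ($y{\left(s,w \right)} = \frac{w + s}{s + 2 w} = \frac{s + w}{s + 2 w}$)
$y{\left(1,2 \right)} \left(26 - 5\right) = \frac{1 + 2}{1 + 2 \cdot 2} \left(26 - 5\right) = \frac{1}{1 + 4} \cdot 3 \cdot 21 = \frac{1}{5} \cdot 3 \cdot 21 = \frac{3}{5} \cdot 21 = \frac{63}{5}$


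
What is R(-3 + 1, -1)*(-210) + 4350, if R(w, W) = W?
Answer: 4560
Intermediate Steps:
R(-3 + 1, -1)*(-210) + 4350 = -1*(-210) + 4350 = 210 + 4350 = 4560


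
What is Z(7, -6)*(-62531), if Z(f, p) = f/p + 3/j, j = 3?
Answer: 62531/6 ≈ 10422.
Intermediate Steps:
Z(f, p) = 1 + f/p (Z(f, p) = f/p + 3/3 = f/p + 3*(1/3) = f/p + 1 = 1 + f/p)
Z(7, -6)*(-62531) = ((7 - 6)/(-6))*(-62531) = -1/6*1*(-62531) = -1/6*(-62531) = 62531/6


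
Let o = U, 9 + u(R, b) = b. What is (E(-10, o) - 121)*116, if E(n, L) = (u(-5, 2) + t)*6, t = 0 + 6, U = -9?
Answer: -14732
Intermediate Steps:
u(R, b) = -9 + b
t = 6
o = -9
E(n, L) = -6 (E(n, L) = ((-9 + 2) + 6)*6 = (-7 + 6)*6 = -1*6 = -6)
(E(-10, o) - 121)*116 = (-6 - 121)*116 = -127*116 = -14732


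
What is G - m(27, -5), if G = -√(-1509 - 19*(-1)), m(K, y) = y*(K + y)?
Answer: 110 - I*√1490 ≈ 110.0 - 38.601*I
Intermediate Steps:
G = -I*√1490 (G = -√(-1509 + 19) = -√(-1490) = -I*√1490 ≈ -38.601*I)
G - m(27, -5) = -I*√1490 - (-5)*(27 - 5) = -I*√1490 - (-5)*22 = -I*√1490 - 1*(-110) = -I*√1490 + 110 = 110 - I*√1490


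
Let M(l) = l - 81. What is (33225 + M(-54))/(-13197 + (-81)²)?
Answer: -5515/1106 ≈ -4.9864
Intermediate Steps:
M(l) = -81 + l
(33225 + M(-54))/(-13197 + (-81)²) = (33225 + (-81 - 54))/(-13197 + (-81)²) = (33225 - 135)/(-13197 + 6561) = 33090/(-6636) = 33090*(-1/6636) = -5515/1106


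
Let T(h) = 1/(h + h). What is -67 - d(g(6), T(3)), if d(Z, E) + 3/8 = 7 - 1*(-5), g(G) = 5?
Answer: -629/8 ≈ -78.625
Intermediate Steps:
T(h) = 1/(2*h)
d(Z, E) = 93/8 (d(Z, E) = -3/8 + (7 - 1*(-5)) = -3/8 + (7 + 5) = -3/8 + 12 = 93/8)
-67 - d(g(6), T(3)) = -67 - 1*93/8 = -67 - 93/8 = -629/8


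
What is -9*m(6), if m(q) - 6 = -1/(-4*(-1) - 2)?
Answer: -99/2 ≈ -49.500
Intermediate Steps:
m(q) = 11/2 (m(q) = 6 - 1/(-4*(-1) - 2) = 6 - 1/(4 - 2) = 6 - 1/2 = 11/2)
-9*m(6) = -9*11/2 = -99/2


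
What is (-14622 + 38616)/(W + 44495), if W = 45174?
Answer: 23994/89669 ≈ 0.26758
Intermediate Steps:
(-14622 + 38616)/(W + 44495) = (-14622 + 38616)/(45174 + 44495) = 23994/89669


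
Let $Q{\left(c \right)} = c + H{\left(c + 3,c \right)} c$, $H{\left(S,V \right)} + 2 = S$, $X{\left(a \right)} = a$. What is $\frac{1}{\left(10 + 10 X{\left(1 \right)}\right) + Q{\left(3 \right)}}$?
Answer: $\frac{1}{35} \approx 0.028571$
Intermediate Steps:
$H{\left(S,V \right)} = -2 + S$
$Q{\left(c \right)} = c + c \left(1 + c\right)$ ($Q{\left(c \right)} = c + \left(-2 + \left(c + 3\right)\right) c = c + \left(-2 + \left(3 + c\right)\right) c = c + \left(1 + c\right) c = c + c \left(1 + c\right)$)
$\frac{1}{\left(10 + 10 X{\left(1 \right)}\right) + Q{\left(3 \right)}} = \frac{1}{\left(10 + 10 \cdot 1\right) + 3 \left(2 + 3\right)} = \frac{1}{\left(10 + 10\right) + 3 \cdot 5} = \frac{1}{20 + 15} = \frac{1}{35}$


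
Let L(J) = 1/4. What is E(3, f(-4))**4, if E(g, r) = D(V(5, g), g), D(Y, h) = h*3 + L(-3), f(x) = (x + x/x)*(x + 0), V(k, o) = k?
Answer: 1874161/256 ≈ 7320.9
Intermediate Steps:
L(J) = 1/4 (L(J) = 1*(1/4) = 1/4)
f(x) = x*(1 + x) (f(x) = (x + 1)*x = (1 + x)*x = x*(1 + x))
D(Y, h) = 1/4 + 3*h (D(Y, h) = h*3 + 1/4 = 3*h + 1/4 = 1/4 + 3*h)
E(g, r) = 1/4 + 3*g
E(3, f(-4))**4 = (1/4 + 3*3)**4 = (1/4 + 9)**4 = (37/4)**4 = 1874161/256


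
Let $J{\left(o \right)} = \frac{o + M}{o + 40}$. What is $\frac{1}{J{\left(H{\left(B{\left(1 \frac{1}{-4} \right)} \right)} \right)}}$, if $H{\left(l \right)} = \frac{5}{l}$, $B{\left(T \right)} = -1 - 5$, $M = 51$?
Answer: $\frac{235}{301} \approx 0.78073$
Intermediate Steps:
$B{\left(T \right)} = -6$
$J{\left(o \right)} = \frac{51 + o}{40 + o}$ ($J{\left(o \right)} = \frac{o + 51}{o + 40} = \frac{51 + o}{40 + o}$)
$\frac{1}{J{\left(H{\left(B{\left(1 \frac{1}{-4} \right)} \right)} \right)}} = \frac{1}{\frac{1}{40 + \frac{5}{-6}} \left(51 + \frac{5}{-6}\right)} = \frac{1}{\frac{1}{40 + 5 \left(- \frac{1}{6}\right)} \left(51 + 5 \left(- \frac{1}{6}\right)\right)} = \frac{1}{\frac{1}{40 - \frac{5}{6}} \left(51 - \frac{5}{6}\right)} = \frac{1}{\frac{1}{\frac{235}{6}} \cdot \frac{301}{6}} = \frac{1}{\frac{6}{235} \cdot \frac{301}{6}} = \frac{1}{\frac{301}{235}} = \frac{235}{301}$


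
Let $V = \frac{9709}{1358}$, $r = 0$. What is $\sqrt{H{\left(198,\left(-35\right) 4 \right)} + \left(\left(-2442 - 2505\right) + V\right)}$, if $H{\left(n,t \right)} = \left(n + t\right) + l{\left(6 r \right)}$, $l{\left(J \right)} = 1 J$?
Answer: $\frac{3 i \sqrt{20414814}}{194} \approx 69.87 i$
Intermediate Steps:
$V = \frac{1387}{194}$ ($V = 9709 \cdot \frac{1}{1358} = \frac{1387}{194} \approx 7.1495$)
$l{\left(J \right)} = J$
$H{\left(n,t \right)} = n + t$ ($H{\left(n,t \right)} = \left(n + t\right) + 6 \cdot 0 = \left(n + t\right) + 0 = n + t$)
$\sqrt{H{\left(198,\left(-35\right) 4 \right)} + \left(\left(-2442 - 2505\right) + V\right)} = \sqrt{\left(198 - 140\right) + \left(\left(-2442 - 2505\right) + \frac{1387}{194}\right)} = \sqrt{\left(198 - 140\right) + \left(-4947 + \frac{1387}{194}\right)} = \sqrt{58 - \frac{958331}{194}} = \sqrt{- \frac{947079}{194}} = \frac{3 i \sqrt{20414814}}{194}$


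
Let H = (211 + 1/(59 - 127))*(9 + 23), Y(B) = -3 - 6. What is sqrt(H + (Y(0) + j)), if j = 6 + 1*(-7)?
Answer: 3*sqrt(216478)/17 ≈ 82.107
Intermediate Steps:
Y(B) = -9
j = -1 (j = 6 - 7 = -1)
H = 114776/17 (H = (211 + 1/(-68))*32 = (211 - 1/68)*32 = (14347/68)*32 = 114776/17 ≈ 6751.5)
sqrt(H + (Y(0) + j)) = sqrt(114776/17 + (-9 - 1)) = sqrt(114776/17 - 10) = sqrt(114606/17) = 3*sqrt(216478)/17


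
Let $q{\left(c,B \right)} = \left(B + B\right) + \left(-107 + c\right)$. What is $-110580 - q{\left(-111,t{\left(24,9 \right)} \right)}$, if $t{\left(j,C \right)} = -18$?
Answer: $-110326$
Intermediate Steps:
$q{\left(c,B \right)} = -107 + c + 2 B$ ($q{\left(c,B \right)} = 2 B + \left(-107 + c\right) = -107 + c + 2 B$)
$-110580 - q{\left(-111,t{\left(24,9 \right)} \right)} = -110580 - \left(-107 - 111 + 2 \left(-18\right)\right) = -110580 - \left(-107 - 111 - 36\right) = -110580 - -254 = -110580 + 254 = -110326$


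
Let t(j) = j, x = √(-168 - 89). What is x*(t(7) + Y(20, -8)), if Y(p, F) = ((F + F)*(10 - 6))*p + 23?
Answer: -1250*I*√257 ≈ -20039.0*I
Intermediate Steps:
Y(p, F) = 23 + 8*F*p (Y(p, F) = ((2*F)*4)*p + 23 = (8*F)*p + 23 = 8*F*p + 23 = 23 + 8*F*p)
x = I*√257 (x = √(-257) = I*√257 ≈ 16.031*I)
x*(t(7) + Y(20, -8)) = (I*√257)*(7 + (23 + 8*(-8)*20)) = (I*√257)*(7 + (23 - 1280)) = (I*√257)*(7 - 1257) = (I*√257)*(-1250) = -1250*I*√257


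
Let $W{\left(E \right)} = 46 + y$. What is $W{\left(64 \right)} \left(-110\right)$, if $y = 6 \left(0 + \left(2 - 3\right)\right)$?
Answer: $-4400$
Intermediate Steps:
$y = -6$ ($y = 6 \left(0 - 1\right) = 6 \left(-1\right) = -6$)
$W{\left(E \right)} = 40$ ($W{\left(E \right)} = 46 - 6 = 40$)
$W{\left(64 \right)} \left(-110\right) = 40 \left(-110\right) = -4400$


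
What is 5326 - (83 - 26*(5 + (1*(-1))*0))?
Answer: 5373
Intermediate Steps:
5326 - (83 - 26*(5 + (1*(-1))*0)) = 5326 - (83 - 26*(5 - 1*0)) = 5326 - (83 - 26*(5 + 0)) = 5326 - (83 - 26*5) = 5326 - (83 - 130) = 5326 - 1*(-47) = 5326 + 47 = 5373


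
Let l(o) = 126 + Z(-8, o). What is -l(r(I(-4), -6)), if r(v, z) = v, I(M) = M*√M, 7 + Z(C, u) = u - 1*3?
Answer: -116 + 8*I ≈ -116.0 + 8.0*I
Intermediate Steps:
Z(C, u) = -10 + u (Z(C, u) = -7 + (u - 1*3) = -7 + (u - 3) = -7 + (-3 + u) = -10 + u)
I(M) = M^(3/2)
l(o) = 116 + o (l(o) = 126 + (-10 + o) = 116 + o)
-l(r(I(-4), -6)) = -(116 + (-4)^(3/2)) = -(116 - 8*I) = -116 + 8*I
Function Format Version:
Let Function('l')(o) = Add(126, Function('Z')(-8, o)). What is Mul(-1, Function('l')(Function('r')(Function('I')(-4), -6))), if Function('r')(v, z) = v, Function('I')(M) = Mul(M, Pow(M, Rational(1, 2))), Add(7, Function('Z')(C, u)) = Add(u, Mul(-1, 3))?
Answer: Add(-116, Mul(8, I)) ≈ Add(-116.00, Mul(8.0000, I))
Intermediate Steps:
Function('Z')(C, u) = Add(-10, u) (Function('Z')(C, u) = Add(-7, Add(u, Mul(-1, 3))) = Add(-7, Add(u, -3)) = Add(-7, Add(-3, u)) = Add(-10, u))
Function('I')(M) = Pow(M, Rational(3, 2))
Function('l')(o) = Add(116, o) (Function('l')(o) = Add(126, Add(-10, o)) = Add(116, o))
Mul(-1, Function('l')(Function('r')(Function('I')(-4), -6))) = Mul(-1, Add(116, Pow(-4, Rational(3, 2)))) = Mul(-1, Add(116, Mul(-8, I))) = Add(-116, Mul(8, I))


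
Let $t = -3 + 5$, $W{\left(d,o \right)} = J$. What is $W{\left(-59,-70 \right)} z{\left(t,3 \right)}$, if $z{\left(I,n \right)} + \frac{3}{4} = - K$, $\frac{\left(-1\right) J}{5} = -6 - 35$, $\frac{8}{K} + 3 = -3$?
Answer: $\frac{1435}{12} \approx 119.58$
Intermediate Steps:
$K = - \frac{4}{3}$ ($K = \frac{8}{-3 - 3} = \frac{8}{-6} = 8 \left(- \frac{1}{6}\right) = - \frac{4}{3} \approx -1.3333$)
$J = 205$ ($J = - 5 \left(-6 - 35\right) = \left(-5\right) \left(-41\right) = 205$)
$W{\left(d,o \right)} = 205$
$t = 2$
$z{\left(I,n \right)} = \frac{7}{12}$ ($z{\left(I,n \right)} = - \frac{3}{4} - - \frac{4}{3} = - \frac{3}{4} + \frac{4}{3} = \frac{7}{12}$)
$W{\left(-59,-70 \right)} z{\left(t,3 \right)} = 205 \cdot \frac{7}{12} = \frac{1435}{12}$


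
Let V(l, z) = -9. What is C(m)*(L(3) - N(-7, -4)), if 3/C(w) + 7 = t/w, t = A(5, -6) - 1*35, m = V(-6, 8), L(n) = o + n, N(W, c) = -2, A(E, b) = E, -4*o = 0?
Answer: -45/11 ≈ -4.0909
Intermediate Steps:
o = 0 (o = -¼*0 = 0)
L(n) = n (L(n) = 0 + n = n)
m = -9
t = -30 (t = 5 - 1*35 = 5 - 35 = -30)
C(w) = 3/(-7 - 30/w)
C(m)*(L(3) - N(-7, -4)) = (-3*(-9)/(30 + 7*(-9)))*(3 - 1*(-2)) = (-3*(-9)/(30 - 63))*(3 + 2) = -3*(-9)/(-33)*5 = -3*(-9)*(-1/33)*5 = -9/11*5 = -45/11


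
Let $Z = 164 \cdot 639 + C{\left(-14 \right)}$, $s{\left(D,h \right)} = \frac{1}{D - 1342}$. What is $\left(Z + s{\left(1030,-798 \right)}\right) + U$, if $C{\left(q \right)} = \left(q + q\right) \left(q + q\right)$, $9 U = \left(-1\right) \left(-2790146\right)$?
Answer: $\frac{388998061}{936} \approx 4.156 \cdot 10^{5}$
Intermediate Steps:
$U = \frac{2790146}{9}$ ($U = \frac{\left(-1\right) \left(-2790146\right)}{9} = \frac{1}{9} \cdot 2790146 = \frac{2790146}{9} \approx 3.1002 \cdot 10^{5}$)
$C{\left(q \right)} = 4 q^{2}$ ($C{\left(q \right)} = 2 q 2 q = 4 q^{2}$)
$s{\left(D,h \right)} = \frac{1}{-1342 + D}$
$Z = 105580$ ($Z = 164 \cdot 639 + 4 \left(-14\right)^{2} = 104796 + 4 \cdot 196 = 104796 + 784 = 105580$)
$\left(Z + s{\left(1030,-798 \right)}\right) + U = \left(105580 + \frac{1}{-1342 + 1030}\right) + \frac{2790146}{9} = \left(105580 + \frac{1}{-312}\right) + \frac{2790146}{9} = \left(105580 - \frac{1}{312}\right) + \frac{2790146}{9} = \frac{32940959}{312} + \frac{2790146}{9} = \frac{388998061}{936}$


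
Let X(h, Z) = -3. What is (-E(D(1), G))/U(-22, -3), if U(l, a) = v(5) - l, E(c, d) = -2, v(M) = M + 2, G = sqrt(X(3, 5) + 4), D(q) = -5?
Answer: 2/29 ≈ 0.068966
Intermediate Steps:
G = 1 (G = sqrt(-3 + 4) = sqrt(1) = 1)
v(M) = 2 + M
U(l, a) = 7 - l (U(l, a) = (2 + 5) - l = 7 - l)
(-E(D(1), G))/U(-22, -3) = (-1*(-2))/(7 - 1*(-22)) = 2/(7 + 22) = 2/29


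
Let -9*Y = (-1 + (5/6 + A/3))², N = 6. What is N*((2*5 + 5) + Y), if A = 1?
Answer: 4859/54 ≈ 89.981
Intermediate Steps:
Y = -1/324 (Y = -(-1 + (5/6 + 1/3))²/9 = -(-1 + (5*(⅙) + 1*(⅓)))²/9 = -(-1 + (⅚ + ⅓))²/9 = -(-1 + 7/6)²/9 = -(⅙)²/9 = -⅑*1/36 = -1/324 ≈ -0.0030864)
N*((2*5 + 5) + Y) = 6*((2*5 + 5) - 1/324) = 6*((10 + 5) - 1/324) = 6*(15 - 1/324) = 6*(4859/324) = 4859/54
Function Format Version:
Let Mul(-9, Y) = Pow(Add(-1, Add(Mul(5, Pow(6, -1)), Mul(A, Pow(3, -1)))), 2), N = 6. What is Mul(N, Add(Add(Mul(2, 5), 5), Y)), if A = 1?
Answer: Rational(4859, 54) ≈ 89.981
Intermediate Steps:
Y = Rational(-1, 324) (Y = Mul(Rational(-1, 9), Pow(Add(-1, Add(Mul(5, Pow(6, -1)), Mul(1, Pow(3, -1)))), 2)) = Mul(Rational(-1, 9), Pow(Add(-1, Add(Mul(5, Rational(1, 6)), Mul(1, Rational(1, 3)))), 2)) = Mul(Rational(-1, 9), Pow(Add(-1, Add(Rational(5, 6), Rational(1, 3))), 2)) = Mul(Rational(-1, 9), Pow(Add(-1, Rational(7, 6)), 2)) = Mul(Rational(-1, 9), Pow(Rational(1, 6), 2)) = Mul(Rational(-1, 9), Rational(1, 36)) = Rational(-1, 324) ≈ -0.0030864)
Mul(N, Add(Add(Mul(2, 5), 5), Y)) = Mul(6, Add(Add(Mul(2, 5), 5), Rational(-1, 324))) = Mul(6, Add(Add(10, 5), Rational(-1, 324))) = Mul(6, Add(15, Rational(-1, 324))) = Mul(6, Rational(4859, 324)) = Rational(4859, 54)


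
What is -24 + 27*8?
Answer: 192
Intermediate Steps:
-24 + 27*8 = -24 + 216 = 192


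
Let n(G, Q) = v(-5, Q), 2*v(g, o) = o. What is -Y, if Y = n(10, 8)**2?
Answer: -16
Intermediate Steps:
v(g, o) = o/2
n(G, Q) = Q/2
Y = 16 (Y = ((1/2)*8)**2 = 4**2 = 16)
-Y = -1*16 = -16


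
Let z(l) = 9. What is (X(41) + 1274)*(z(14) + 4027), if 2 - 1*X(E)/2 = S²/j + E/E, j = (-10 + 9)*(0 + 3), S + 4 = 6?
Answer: 15482096/3 ≈ 5.1607e+6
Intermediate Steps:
S = 2 (S = -4 + 6 = 2)
j = -3 (j = -1*3 = -3)
X(E) = 14/3 (X(E) = 4 - 2*(2²/(-3) + E/E) = 4 - 2*(4*(-⅓) + 1) = 4 - 2*(-4/3 + 1) = 4 - 2*(-⅓) = 4 + ⅔ = 14/3)
(X(41) + 1274)*(z(14) + 4027) = (14/3 + 1274)*(9 + 4027) = (3836/3)*4036 = 15482096/3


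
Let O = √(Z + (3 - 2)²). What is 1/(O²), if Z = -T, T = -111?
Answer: 1/112 ≈ 0.0089286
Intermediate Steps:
Z = 111 (Z = -1*(-111) = 111)
O = 4*√7 (O = √(111 + (3 - 2)²) = √(111 + 1²) = √(111 + 1) = √112 = 4*√7 ≈ 10.583)
1/(O²) = 1/((4*√7)²) = 1/112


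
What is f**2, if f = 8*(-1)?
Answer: 64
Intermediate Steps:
f = -8
f**2 = (-8)**2 = 64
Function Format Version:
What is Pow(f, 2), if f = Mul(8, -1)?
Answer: 64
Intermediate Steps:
f = -8
Pow(f, 2) = Pow(-8, 2) = 64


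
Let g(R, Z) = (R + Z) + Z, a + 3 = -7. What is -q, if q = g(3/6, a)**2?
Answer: -1521/4 ≈ -380.25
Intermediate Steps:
a = -10 (a = -3 - 7 = -10)
g(R, Z) = R + 2*Z
q = 1521/4 (q = (3/6 + 2*(-10))**2 = (3*(1/6) - 20)**2 = (1/2 - 20)**2 = (-39/2)**2 = 1521/4 ≈ 380.25)
-q = -1*1521/4 = -1521/4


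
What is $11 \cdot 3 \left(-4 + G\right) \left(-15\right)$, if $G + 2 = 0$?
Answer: $2970$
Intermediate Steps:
$G = -2$ ($G = -2 + 0 = -2$)
$11 \cdot 3 \left(-4 + G\right) \left(-15\right) = 11 \cdot 3 \left(-4 - 2\right) \left(-15\right) = 11 \cdot 3 \left(-6\right) \left(-15\right) = 11 \left(-18\right) \left(-15\right) = \left(-198\right) \left(-15\right) = 2970$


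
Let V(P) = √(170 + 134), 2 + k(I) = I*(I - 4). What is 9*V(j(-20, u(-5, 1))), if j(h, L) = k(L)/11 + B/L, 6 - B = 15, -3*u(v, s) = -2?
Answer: 36*√19 ≈ 156.92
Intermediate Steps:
u(v, s) = ⅔ (u(v, s) = -⅓*(-2) = ⅔)
k(I) = -2 + I*(-4 + I) (k(I) = -2 + I*(I - 4) = -2 + I*(-4 + I))
B = -9 (B = 6 - 1*15 = 6 - 15 = -9)
j(h, L) = -2/11 - 9/L - 4*L/11 + L²/11 (j(h, L) = (-2 + L² - 4*L)/11 - 9/L = (-2 + L² - 4*L)*(1/11) - 9/L = (-2/11 - 4*L/11 + L²/11) - 9/L = -2/11 - 9/L - 4*L/11 + L²/11)
V(P) = 4*√19 (V(P) = √304 = 4*√19)
9*V(j(-20, u(-5, 1))) = 9*(4*√19) = 36*√19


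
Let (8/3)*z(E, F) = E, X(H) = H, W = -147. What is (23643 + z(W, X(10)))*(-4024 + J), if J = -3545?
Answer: -1428293007/8 ≈ -1.7854e+8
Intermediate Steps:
z(E, F) = 3*E/8
(23643 + z(W, X(10)))*(-4024 + J) = (23643 + (3/8)*(-147))*(-4024 - 3545) = (23643 - 441/8)*(-7569) = (188703/8)*(-7569) = -1428293007/8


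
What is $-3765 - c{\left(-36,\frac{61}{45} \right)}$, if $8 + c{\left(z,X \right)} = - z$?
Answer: $-3793$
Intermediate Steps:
$c{\left(z,X \right)} = -8 - z$
$-3765 - c{\left(-36,\frac{61}{45} \right)} = -3765 - \left(-8 - -36\right) = -3765 - \left(-8 + 36\right) = -3765 - 28 = -3793$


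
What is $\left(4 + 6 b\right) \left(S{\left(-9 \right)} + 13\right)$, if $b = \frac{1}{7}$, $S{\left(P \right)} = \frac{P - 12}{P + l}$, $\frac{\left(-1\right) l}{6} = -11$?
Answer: $\frac{8160}{133} \approx 61.353$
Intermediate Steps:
$l = 66$ ($l = \left(-6\right) \left(-11\right) = 66$)
$S{\left(P \right)} = \frac{-12 + P}{66 + P}$ ($S{\left(P \right)} = \frac{P - 12}{P + 66} = \frac{-12 + P}{66 + P}$)
$b = \frac{1}{7} \approx 0.14286$
$\left(4 + 6 b\right) \left(S{\left(-9 \right)} + 13\right) = \left(4 + 6 \cdot \frac{1}{7}\right) \left(\frac{-12 - 9}{66 - 9} + 13\right) = \left(4 + \frac{6}{7}\right) \left(\frac{1}{57} \left(-21\right) + 13\right) = \frac{34 \left(\frac{1}{57} \left(-21\right) + 13\right)}{7} = \frac{34 \left(- \frac{7}{19} + 13\right)}{7} = \frac{34}{7} \cdot \frac{240}{19} = \frac{8160}{133}$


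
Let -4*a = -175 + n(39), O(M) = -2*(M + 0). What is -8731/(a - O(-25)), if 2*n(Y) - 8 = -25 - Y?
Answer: -34924/3 ≈ -11641.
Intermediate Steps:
n(Y) = -17/2 - Y/2 (n(Y) = 4 + (-25 - Y)/2 = 4 + (-25/2 - Y/2) = -17/2 - Y/2)
O(M) = -2*M
a = 203/4 (a = -(-175 + (-17/2 - 1/2*39))/4 = -(-175 + (-17/2 - 39/2))/4 = -(-175 - 28)/4 = -1/4*(-203) = 203/4 ≈ 50.750)
-8731/(a - O(-25)) = -8731/(203/4 - (-2)*(-25)) = -8731/(203/4 - 1*50) = -8731/(203/4 - 50) = -8731/3/4 = -8731*4/3 = -34924/3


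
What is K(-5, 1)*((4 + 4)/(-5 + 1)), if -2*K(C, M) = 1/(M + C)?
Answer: -¼ ≈ -0.25000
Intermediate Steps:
K(C, M) = -1/(2*(C + M)) (K(C, M) = -1/(2*(M + C)) = -1/(2*(C + M)))
K(-5, 1)*((4 + 4)/(-5 + 1)) = (-1/(2*(-5) + 2*1))*((4 + 4)/(-5 + 1)) = (-1/(-10 + 2))*(8/(-4)) = (-1/(-8))*(8*(-¼)) = -1*(-⅛)*(-2) = (⅛)*(-2) = -¼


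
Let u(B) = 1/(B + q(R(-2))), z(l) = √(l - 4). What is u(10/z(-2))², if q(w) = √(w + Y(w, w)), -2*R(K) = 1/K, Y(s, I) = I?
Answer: 6*I/(-97*I + 20*√3) ≈ -0.054859 + 0.019591*I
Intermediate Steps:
z(l) = √(-4 + l)
R(K) = -1/(2*K)
q(w) = √2*√w (q(w) = √(w + w) = √(2*w) = √2*√w)
u(B) = 1/(B + √2/2) (u(B) = 1/(B + √2*√(-½/(-2))) = 1/(B + √2*√(-½*(-½))) = 1/(B + √2*√(¼)) = 1/(B + √2*(½)) = 1/(B + √2/2))
u(10/z(-2))² = (2/(√2 + 2*(10/(√(-4 - 2)))))² = (2/(√2 + 2*(10/(√(-6)))))² = (2/(√2 + 2*(10/((I*√6)))))² = (2/(√2 + 2*(10*(-I*√6/6))))² = (2/(√2 + 2*(-5*I*√6/3)))² = (2/(√2 - 10*I*√6/3))² = 4/(√2 - 10*I*√6/3)²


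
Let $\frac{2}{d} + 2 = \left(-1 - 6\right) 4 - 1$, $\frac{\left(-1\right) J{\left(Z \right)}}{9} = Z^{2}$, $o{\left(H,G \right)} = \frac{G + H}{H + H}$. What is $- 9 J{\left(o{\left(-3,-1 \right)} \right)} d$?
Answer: $- \frac{72}{31} \approx -2.3226$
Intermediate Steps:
$o{\left(H,G \right)} = \frac{G + H}{2 H}$
$J{\left(Z \right)} = - 9 Z^{2}$
$d = - \frac{2}{31}$ ($d = \frac{2}{-2 + \left(\left(-1 - 6\right) 4 - 1\right)} = \frac{2}{-2 - 29} = \frac{2}{-31} = 2 \left(- \frac{1}{31}\right) = - \frac{2}{31} \approx -0.064516$)
$- 9 J{\left(o{\left(-3,-1 \right)} \right)} d = - 9 \left(- 9 \left(\frac{-1 - 3}{2 \left(-3\right)}\right)^{2}\right) \left(- \frac{2}{31}\right) = - 9 \left(- 9 \left(\frac{1}{2} \left(- \frac{1}{3}\right) \left(-4\right)\right)^{2}\right) \left(- \frac{2}{31}\right) = - 9 \left(- 9 \left(\frac{2}{3}\right)^{2}\right) \left(- \frac{2}{31}\right) = - 9 \left(\left(-9\right) \frac{4}{9}\right) \left(- \frac{2}{31}\right) = \left(-9\right) \left(-4\right) \left(- \frac{2}{31}\right) = 36 \left(- \frac{2}{31}\right) = - \frac{72}{31}$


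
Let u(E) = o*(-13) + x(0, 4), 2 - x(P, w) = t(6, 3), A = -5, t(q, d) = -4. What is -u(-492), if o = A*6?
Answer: -396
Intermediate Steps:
x(P, w) = 6 (x(P, w) = 2 - 1*(-4) = 2 + 4 = 6)
o = -30 (o = -5*6 = -30)
u(E) = 396 (u(E) = -30*(-13) + 6 = 390 + 6 = 396)
-u(-492) = -1*396 = -396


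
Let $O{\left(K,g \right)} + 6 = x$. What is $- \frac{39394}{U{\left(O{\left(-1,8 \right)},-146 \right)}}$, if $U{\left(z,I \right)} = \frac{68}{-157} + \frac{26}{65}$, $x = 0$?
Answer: $\frac{15462145}{13} \approx 1.1894 \cdot 10^{6}$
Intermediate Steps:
$O{\left(K,g \right)} = -6$ ($O{\left(K,g \right)} = -6 + 0 = -6$)
$U{\left(z,I \right)} = - \frac{26}{785}$ ($U{\left(z,I \right)} = 68 \left(- \frac{1}{157}\right) + 26 \cdot \frac{1}{65} = - \frac{68}{157} + \frac{2}{5} = - \frac{26}{785}$)
$- \frac{39394}{U{\left(O{\left(-1,8 \right)},-146 \right)}} = - \frac{39394}{- \frac{26}{785}} = \left(-39394\right) \left(- \frac{785}{26}\right) = \frac{15462145}{13}$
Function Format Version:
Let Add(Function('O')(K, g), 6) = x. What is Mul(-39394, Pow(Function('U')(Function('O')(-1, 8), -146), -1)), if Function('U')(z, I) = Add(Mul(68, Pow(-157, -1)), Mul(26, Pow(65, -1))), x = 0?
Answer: Rational(15462145, 13) ≈ 1.1894e+6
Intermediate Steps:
Function('O')(K, g) = -6 (Function('O')(K, g) = Add(-6, 0) = -6)
Function('U')(z, I) = Rational(-26, 785) (Function('U')(z, I) = Add(Mul(68, Rational(-1, 157)), Mul(26, Rational(1, 65))) = Add(Rational(-68, 157), Rational(2, 5)) = Rational(-26, 785))
Mul(-39394, Pow(Function('U')(Function('O')(-1, 8), -146), -1)) = Mul(-39394, Pow(Rational(-26, 785), -1)) = Mul(-39394, Rational(-785, 26)) = Rational(15462145, 13)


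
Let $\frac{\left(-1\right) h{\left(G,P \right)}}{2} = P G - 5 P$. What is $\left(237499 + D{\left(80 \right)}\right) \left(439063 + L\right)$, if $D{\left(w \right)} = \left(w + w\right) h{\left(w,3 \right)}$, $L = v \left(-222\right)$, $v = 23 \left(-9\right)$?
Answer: $80269828483$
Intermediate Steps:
$v = -207$
$h{\left(G,P \right)} = 10 P - 2 G P$ ($h{\left(G,P \right)} = - 2 \left(P G - 5 P\right) = - 2 \left(G P - 5 P\right) = - 2 \left(- 5 P + G P\right) = 10 P - 2 G P$)
$L = 45954$ ($L = \left(-207\right) \left(-222\right) = 45954$)
$D{\left(w \right)} = 2 w \left(30 - 6 w\right)$ ($D{\left(w \right)} = \left(w + w\right) 2 \cdot 3 \left(5 - w\right) = 2 w \left(30 - 6 w\right)$)
$\left(237499 + D{\left(80 \right)}\right) \left(439063 + L\right) = \left(237499 + 12 \cdot 80 \left(5 - 80\right)\right) \left(439063 + 45954\right) = \left(237499 + 12 \cdot 80 \left(5 - 80\right)\right) 485017 = \left(237499 + 12 \cdot 80 \left(-75\right)\right) 485017 = \left(237499 - 72000\right) 485017 = 165499 \cdot 485017 = 80269828483$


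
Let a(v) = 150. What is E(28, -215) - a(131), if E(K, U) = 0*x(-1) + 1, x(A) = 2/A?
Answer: -149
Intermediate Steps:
E(K, U) = 1 (E(K, U) = 0*(2/(-1)) + 1 = 0*(2*(-1)) + 1 = 0*(-2) + 1 = 0 + 1 = 1)
E(28, -215) - a(131) = 1 - 1*150 = 1 - 150 = -149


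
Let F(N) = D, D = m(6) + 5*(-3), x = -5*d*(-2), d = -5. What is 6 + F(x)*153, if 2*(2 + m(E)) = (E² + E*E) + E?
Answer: 3372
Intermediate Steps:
m(E) = -2 + E² + E/2 (m(E) = -2 + ((E² + E*E) + E)/2 = -2 + ((E² + E²) + E)/2 = -2 + (2*E² + E)/2 = -2 + (E + 2*E²)/2 = -2 + (E² + E/2) = -2 + E² + E/2)
x = -50 (x = -5*(-5)*(-2) = 25*(-2) = -50)
D = 22 (D = (-2 + 6² + (½)*6) + 5*(-3) = (-2 + 36 + 3) - 15 = 37 - 15 = 22)
F(N) = 22
6 + F(x)*153 = 6 + 22*153 = 6 + 3366 = 3372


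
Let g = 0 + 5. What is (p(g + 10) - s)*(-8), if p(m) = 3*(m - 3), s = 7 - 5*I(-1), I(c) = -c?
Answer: -272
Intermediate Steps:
g = 5
s = 2 (s = 7 - (-5)*(-1) = 7 - 5*1 = 7 - 5 = 2)
p(m) = -9 + 3*m (p(m) = 3*(-3 + m) = -9 + 3*m)
(p(g + 10) - s)*(-8) = ((-9 + 3*(5 + 10)) - 1*2)*(-8) = ((-9 + 3*15) - 2)*(-8) = ((-9 + 45) - 2)*(-8) = (36 - 2)*(-8) = 34*(-8) = -272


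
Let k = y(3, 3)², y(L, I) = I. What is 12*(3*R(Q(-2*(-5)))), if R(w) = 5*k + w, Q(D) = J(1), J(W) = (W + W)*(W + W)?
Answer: 1764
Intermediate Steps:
J(W) = 4*W² (J(W) = (2*W)*(2*W) = 4*W²)
k = 9 (k = 3² = 9)
Q(D) = 4 (Q(D) = 4*1² = 4*1 = 4)
R(w) = 45 + w (R(w) = 5*9 + w = 45 + w)
12*(3*R(Q(-2*(-5)))) = 12*(3*(45 + 4)) = 12*(3*49) = 12*147 = 1764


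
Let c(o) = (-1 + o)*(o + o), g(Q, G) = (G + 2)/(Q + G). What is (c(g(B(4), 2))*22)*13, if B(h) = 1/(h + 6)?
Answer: 434720/441 ≈ 985.76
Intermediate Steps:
B(h) = 1/(6 + h)
g(Q, G) = (2 + G)/(G + Q)
c(o) = 2*o*(-1 + o) (c(o) = (-1 + o)*(2*o) = 2*o*(-1 + o))
(c(g(B(4), 2))*22)*13 = ((2*((2 + 2)/(2 + 1/(6 + 4)))*(-1 + (2 + 2)/(2 + 1/(6 + 4))))*22)*13 = ((2*(4/(2 + 1/10))*(-1 + 4/(2 + 1/10)))*22)*13 = ((2*(4/(2 + ⅒))*(-1 + 4/(2 + ⅒)))*22)*13 = ((2*(4/(21/10))*(-1 + 4/(21/10)))*22)*13 = ((2*((10/21)*4)*(-1 + (10/21)*4))*22)*13 = ((2*(40/21)*(-1 + 40/21))*22)*13 = ((2*(40/21)*(19/21))*22)*13 = ((1520/441)*22)*13 = (33440/441)*13 = 434720/441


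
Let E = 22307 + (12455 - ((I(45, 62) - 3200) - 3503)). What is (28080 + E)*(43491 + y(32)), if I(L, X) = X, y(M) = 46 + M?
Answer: 3027304827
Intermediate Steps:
E = 41403 (E = 22307 + (12455 - ((62 - 3200) - 3503)) = 22307 + (12455 - (-3138 - 3503)) = 22307 + (12455 - 1*(-6641)) = 22307 + (12455 + 6641) = 22307 + 19096 = 41403)
(28080 + E)*(43491 + y(32)) = (28080 + 41403)*(43491 + (46 + 32)) = 69483*(43491 + 78) = 69483*43569 = 3027304827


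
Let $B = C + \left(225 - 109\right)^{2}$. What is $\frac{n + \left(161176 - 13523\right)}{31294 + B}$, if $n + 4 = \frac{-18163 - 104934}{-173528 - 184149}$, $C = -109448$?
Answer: $- \frac{214677945}{94069051} \approx -2.2821$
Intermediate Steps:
$n = - \frac{1307611}{357677}$ ($n = -4 + \frac{-18163 - 104934}{-173528 - 184149} = -4 - \frac{123097}{-357677} = -4 - - \frac{123097}{357677} = -4 + \frac{123097}{357677} = - \frac{1307611}{357677} \approx -3.6558$)
$B = -95992$ ($B = -109448 + \left(225 - 109\right)^{2} = -109448 + 116^{2} = -109448 + 13456 = -95992$)
$\frac{n + \left(161176 - 13523\right)}{31294 + B} = \frac{- \frac{1307611}{357677} + \left(161176 - 13523\right)}{31294 - 95992} = \frac{- \frac{1307611}{357677} + \left(161176 - 13523\right)}{-64698} = \left(- \frac{1307611}{357677} + 147653\right) \left(- \frac{1}{64698}\right) = \frac{52810774470}{357677} \left(- \frac{1}{64698}\right) = - \frac{214677945}{94069051}$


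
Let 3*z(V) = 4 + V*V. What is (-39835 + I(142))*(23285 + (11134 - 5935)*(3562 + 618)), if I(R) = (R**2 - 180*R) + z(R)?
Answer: -2513258505125/3 ≈ -8.3775e+11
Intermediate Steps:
z(V) = 4/3 + V**2/3 (z(V) = (4 + V*V)/3 = (4 + V**2)/3 = 4/3 + V**2/3)
I(R) = 4/3 - 180*R + 4*R**2/3 (I(R) = (R**2 - 180*R) + (4/3 + R**2/3) = 4/3 - 180*R + 4*R**2/3)
(-39835 + I(142))*(23285 + (11134 - 5935)*(3562 + 618)) = (-39835 + (4/3 - 180*142 + (4/3)*142**2))*(23285 + (11134 - 5935)*(3562 + 618)) = (-39835 + (4/3 - 25560 + (4/3)*20164))*(23285 + 5199*4180) = (-39835 + (4/3 - 25560 + 80656/3))*(23285 + 21731820) = (-39835 + 3980/3)*21755105 = -115525/3*21755105 = -2513258505125/3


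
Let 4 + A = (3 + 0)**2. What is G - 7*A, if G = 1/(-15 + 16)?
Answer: -34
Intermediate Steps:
A = 5 (A = -4 + (3 + 0)**2 = -4 + 3**2 = -4 + 9 = 5)
G = 1 (G = 1/1 = 1)
G - 7*A = 1 - 7*5 = 1 - 35 = -34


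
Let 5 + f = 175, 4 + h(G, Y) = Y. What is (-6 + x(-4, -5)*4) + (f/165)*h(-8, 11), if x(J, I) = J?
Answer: -488/33 ≈ -14.788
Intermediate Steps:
h(G, Y) = -4 + Y
f = 170 (f = -5 + 175 = 170)
(-6 + x(-4, -5)*4) + (f/165)*h(-8, 11) = (-6 - 4*4) + (170/165)*(-4 + 11) = (-6 - 16) + (170*(1/165))*7 = -22 + (34/33)*7 = -22 + 238/33 = -488/33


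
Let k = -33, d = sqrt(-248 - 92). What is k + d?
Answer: -33 + 2*I*sqrt(85) ≈ -33.0 + 18.439*I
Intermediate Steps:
d = 2*I*sqrt(85) (d = sqrt(-340) = 2*I*sqrt(85) ≈ 18.439*I)
k + d = -33 + 2*I*sqrt(85)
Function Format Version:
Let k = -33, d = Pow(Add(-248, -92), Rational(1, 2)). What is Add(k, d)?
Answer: Add(-33, Mul(2, I, Pow(85, Rational(1, 2)))) ≈ Add(-33.000, Mul(18.439, I))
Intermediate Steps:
d = Mul(2, I, Pow(85, Rational(1, 2))) (d = Pow(-340, Rational(1, 2)) = Mul(2, I, Pow(85, Rational(1, 2))) ≈ Mul(18.439, I))
Add(k, d) = Add(-33, Mul(2, I, Pow(85, Rational(1, 2))))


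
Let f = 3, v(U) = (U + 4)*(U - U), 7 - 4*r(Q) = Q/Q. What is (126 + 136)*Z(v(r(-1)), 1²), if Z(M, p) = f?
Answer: 786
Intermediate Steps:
r(Q) = 3/2 (r(Q) = 7/4 - Q/(4*Q) = 7/4 - ¼*1 = 7/4 - ¼ = 3/2)
v(U) = 0 (v(U) = (4 + U)*0 = 0)
Z(M, p) = 3
(126 + 136)*Z(v(r(-1)), 1²) = (126 + 136)*3 = 262*3 = 786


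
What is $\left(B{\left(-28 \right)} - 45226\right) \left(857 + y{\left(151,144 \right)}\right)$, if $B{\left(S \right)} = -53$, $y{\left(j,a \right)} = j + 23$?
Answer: $-46682649$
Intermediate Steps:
$y{\left(j,a \right)} = 23 + j$
$\left(B{\left(-28 \right)} - 45226\right) \left(857 + y{\left(151,144 \right)}\right) = \left(-53 - 45226\right) \left(857 + \left(23 + 151\right)\right) = - 45279 \left(857 + 174\right) = \left(-45279\right) 1031 = -46682649$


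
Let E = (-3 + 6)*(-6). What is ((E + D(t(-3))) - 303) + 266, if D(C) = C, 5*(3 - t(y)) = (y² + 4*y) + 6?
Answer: -263/5 ≈ -52.600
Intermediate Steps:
t(y) = 9/5 - 4*y/5 - y²/5 (t(y) = 3 - ((y² + 4*y) + 6)/5 = 3 - (6 + y² + 4*y)/5 = 3 + (-6/5 - 4*y/5 - y²/5) = 9/5 - 4*y/5 - y²/5)
E = -18 (E = 3*(-6) = -18)
((E + D(t(-3))) - 303) + 266 = ((-18 + (9/5 - ⅘*(-3) - ⅕*(-3)²)) - 303) + 266 = ((-18 + (9/5 + 12/5 - ⅕*9)) - 303) + 266 = ((-18 + (9/5 + 12/5 - 9/5)) - 303) + 266 = ((-18 + 12/5) - 303) + 266 = (-78/5 - 303) + 266 = -1593/5 + 266 = -263/5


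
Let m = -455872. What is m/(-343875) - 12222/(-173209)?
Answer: 83163973498/59562244875 ≈ 1.3963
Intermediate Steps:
m/(-343875) - 12222/(-173209) = -455872/(-343875) - 12222/(-173209) = -455872*(-1/343875) - 12222*(-1/173209) = 455872/343875 + 12222/173209 = 83163973498/59562244875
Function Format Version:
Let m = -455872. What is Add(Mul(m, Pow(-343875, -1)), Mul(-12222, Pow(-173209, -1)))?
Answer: Rational(83163973498, 59562244875) ≈ 1.3963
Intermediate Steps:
Add(Mul(m, Pow(-343875, -1)), Mul(-12222, Pow(-173209, -1))) = Add(Mul(-455872, Pow(-343875, -1)), Mul(-12222, Pow(-173209, -1))) = Add(Mul(-455872, Rational(-1, 343875)), Mul(-12222, Rational(-1, 173209))) = Add(Rational(455872, 343875), Rational(12222, 173209)) = Rational(83163973498, 59562244875)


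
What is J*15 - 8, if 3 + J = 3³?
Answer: 352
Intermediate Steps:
J = 24 (J = -3 + 3³ = -3 + 27 = 24)
J*15 - 8 = 24*15 - 8 = 360 - 8 = 352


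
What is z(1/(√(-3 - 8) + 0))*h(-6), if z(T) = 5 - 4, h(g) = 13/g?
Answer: -13/6 ≈ -2.1667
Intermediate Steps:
z(T) = 1
z(1/(√(-3 - 8) + 0))*h(-6) = 1*(13/(-6)) = 1*(13*(-⅙)) = 1*(-13/6) = -13/6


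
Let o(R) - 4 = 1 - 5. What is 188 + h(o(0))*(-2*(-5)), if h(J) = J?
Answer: 188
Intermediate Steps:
o(R) = 0 (o(R) = 4 + (1 - 5) = 4 - 4 = 0)
188 + h(o(0))*(-2*(-5)) = 188 + 0*(-2*(-5)) = 188 + 0*10 = 188 + 0 = 188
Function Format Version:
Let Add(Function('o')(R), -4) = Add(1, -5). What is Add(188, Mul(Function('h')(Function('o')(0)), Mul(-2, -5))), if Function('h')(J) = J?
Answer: 188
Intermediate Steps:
Function('o')(R) = 0 (Function('o')(R) = Add(4, Add(1, -5)) = Add(4, -4) = 0)
Add(188, Mul(Function('h')(Function('o')(0)), Mul(-2, -5))) = Add(188, Mul(0, Mul(-2, -5))) = Add(188, Mul(0, 10)) = Add(188, 0) = 188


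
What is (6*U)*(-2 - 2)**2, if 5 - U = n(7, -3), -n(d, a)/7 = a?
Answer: -1536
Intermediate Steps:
n(d, a) = -7*a
U = -16 (U = 5 - (-7)*(-3) = 5 - 1*21 = 5 - 21 = -16)
(6*U)*(-2 - 2)**2 = (6*(-16))*(-2 - 2)**2 = -96*(-4)**2 = -96*16 = -1536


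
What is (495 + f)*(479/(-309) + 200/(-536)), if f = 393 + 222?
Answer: -14732660/6901 ≈ -2134.9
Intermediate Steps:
f = 615
(495 + f)*(479/(-309) + 200/(-536)) = (495 + 615)*(479/(-309) + 200/(-536)) = 1110*(479*(-1/309) + 200*(-1/536)) = 1110*(-479/309 - 25/67) = 1110*(-39818/20703) = -14732660/6901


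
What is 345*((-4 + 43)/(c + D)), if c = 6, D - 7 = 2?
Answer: 897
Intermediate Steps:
D = 9 (D = 7 + 2 = 9)
345*((-4 + 43)/(c + D)) = 345*((-4 + 43)/(6 + 9)) = 345*(39/15) = 345*(39*(1/15)) = 345*(13/5) = 897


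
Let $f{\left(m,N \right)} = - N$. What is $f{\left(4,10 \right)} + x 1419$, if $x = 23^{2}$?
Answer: $750641$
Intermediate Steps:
$x = 529$
$f{\left(4,10 \right)} + x 1419 = \left(-1\right) 10 + 529 \cdot 1419 = -10 + 750651 = 750641$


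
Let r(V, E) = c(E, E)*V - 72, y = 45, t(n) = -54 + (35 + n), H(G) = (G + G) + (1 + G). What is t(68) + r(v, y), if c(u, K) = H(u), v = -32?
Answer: -4375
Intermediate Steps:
H(G) = 1 + 3*G (H(G) = 2*G + (1 + G) = 1 + 3*G)
t(n) = -19 + n
c(u, K) = 1 + 3*u
r(V, E) = -72 + V*(1 + 3*E) (r(V, E) = (1 + 3*E)*V - 72 = V*(1 + 3*E) - 72 = -72 + V*(1 + 3*E))
t(68) + r(v, y) = (-19 + 68) + (-72 - 32*(1 + 3*45)) = 49 + (-72 - 32*(1 + 135)) = 49 + (-72 - 32*136) = 49 + (-72 - 4352) = 49 - 4424 = -4375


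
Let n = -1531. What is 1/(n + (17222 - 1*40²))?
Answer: 1/14091 ≈ 7.0967e-5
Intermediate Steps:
1/(n + (17222 - 1*40²)) = 1/(-1531 + (17222 - 1*40²)) = 1/(-1531 + (17222 - 1*1600)) = 1/(-1531 + (17222 - 1600)) = 1/(-1531 + 15622) = 1/14091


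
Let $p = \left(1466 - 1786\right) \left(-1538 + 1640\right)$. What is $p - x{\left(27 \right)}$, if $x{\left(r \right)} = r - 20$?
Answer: $-32647$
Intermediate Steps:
$p = -32640$ ($p = \left(-320\right) 102 = -32640$)
$x{\left(r \right)} = -20 + r$
$p - x{\left(27 \right)} = -32640 - \left(-20 + 27\right) = -32640 - 7 = -32647$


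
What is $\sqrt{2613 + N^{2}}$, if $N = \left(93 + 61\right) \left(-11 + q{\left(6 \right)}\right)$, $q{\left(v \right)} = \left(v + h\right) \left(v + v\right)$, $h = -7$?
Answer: $\sqrt{12548377} \approx 3542.4$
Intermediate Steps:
$q{\left(v \right)} = 2 v \left(-7 + v\right)$ ($q{\left(v \right)} = \left(v - 7\right) \left(v + v\right) = \left(-7 + v\right) 2 v = 2 v \left(-7 + v\right)$)
$N = -3542$ ($N = \left(93 + 61\right) \left(-11 + 2 \cdot 6 \left(-7 + 6\right)\right) = 154 \left(-11 + 2 \cdot 6 \left(-1\right)\right) = 154 \left(-11 - 12\right) = 154 \left(-23\right) = -3542$)
$\sqrt{2613 + N^{2}} = \sqrt{2613 + \left(-3542\right)^{2}} = \sqrt{2613 + 12545764} = \sqrt{12548377}$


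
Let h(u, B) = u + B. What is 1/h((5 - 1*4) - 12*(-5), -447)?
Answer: -1/386 ≈ -0.0025907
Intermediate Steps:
h(u, B) = B + u
1/h((5 - 1*4) - 12*(-5), -447) = 1/(-447 + ((5 - 1*4) - 12*(-5))) = 1/(-447 + ((5 - 4) + 60)) = 1/(-447 + (1 + 60)) = 1/(-447 + 61) = 1/(-386) = -1/386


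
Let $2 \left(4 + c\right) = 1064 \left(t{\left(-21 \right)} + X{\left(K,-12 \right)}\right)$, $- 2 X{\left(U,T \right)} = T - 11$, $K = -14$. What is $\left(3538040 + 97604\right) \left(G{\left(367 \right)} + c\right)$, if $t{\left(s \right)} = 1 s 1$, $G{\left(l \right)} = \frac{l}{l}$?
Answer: $-18385451708$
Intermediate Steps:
$X{\left(U,T \right)} = \frac{11}{2} - \frac{T}{2}$ ($X{\left(U,T \right)} = - \frac{T - 11}{2} = - \frac{-11 + T}{2} = \frac{11}{2} - \frac{T}{2}$)
$G{\left(l \right)} = 1$
$t{\left(s \right)} = s$ ($t{\left(s \right)} = s 1 = s$)
$c = -5058$ ($c = -4 + \frac{1064 \left(-21 + \left(\frac{11}{2} - -6\right)\right)}{2} = -4 + \frac{1064 \left(-21 + \left(\frac{11}{2} + 6\right)\right)}{2} = -4 + \frac{1064 \left(-21 + \frac{23}{2}\right)}{2} = -4 + \frac{1064 \left(- \frac{19}{2}\right)}{2} = -4 + \frac{1}{2} \left(-10108\right) = -4 - 5054 = -5058$)
$\left(3538040 + 97604\right) \left(G{\left(367 \right)} + c\right) = \left(3538040 + 97604\right) \left(1 - 5058\right) = 3635644 \left(-5057\right) = -18385451708$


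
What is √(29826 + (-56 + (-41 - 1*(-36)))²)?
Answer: √33547 ≈ 183.16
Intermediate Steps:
√(29826 + (-56 + (-41 - 1*(-36)))²) = √(29826 + (-56 + (-41 + 36))²) = √(29826 + (-56 - 5)²) = √(29826 + (-61)²) = √(29826 + 3721) = √33547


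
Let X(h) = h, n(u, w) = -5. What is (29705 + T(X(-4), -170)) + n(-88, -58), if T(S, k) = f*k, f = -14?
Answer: 32080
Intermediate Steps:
T(S, k) = -14*k
(29705 + T(X(-4), -170)) + n(-88, -58) = (29705 - 14*(-170)) - 5 = (29705 + 2380) - 5 = 32085 - 5 = 32080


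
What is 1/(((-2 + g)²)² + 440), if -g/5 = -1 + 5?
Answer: 1/234696 ≈ 4.2608e-6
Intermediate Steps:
g = -20 (g = -5*(-1 + 5) = -5*4 = -20)
1/(((-2 + g)²)² + 440) = 1/(((-2 - 20)²)² + 440) = 1/(((-22)²)² + 440) = 1/(484² + 440) = 1/(234256 + 440) = 1/234696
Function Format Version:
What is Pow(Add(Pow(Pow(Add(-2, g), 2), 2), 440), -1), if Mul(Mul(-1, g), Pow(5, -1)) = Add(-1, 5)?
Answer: Rational(1, 234696) ≈ 4.2608e-6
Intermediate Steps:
g = -20 (g = Mul(-5, Add(-1, 5)) = Mul(-5, 4) = -20)
Pow(Add(Pow(Pow(Add(-2, g), 2), 2), 440), -1) = Pow(Add(Pow(Pow(Add(-2, -20), 2), 2), 440), -1) = Pow(Add(Pow(Pow(-22, 2), 2), 440), -1) = Pow(Add(Pow(484, 2), 440), -1) = Pow(Add(234256, 440), -1) = Pow(234696, -1) = Rational(1, 234696)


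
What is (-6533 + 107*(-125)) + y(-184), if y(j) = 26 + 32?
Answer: -19850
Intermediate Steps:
y(j) = 58
(-6533 + 107*(-125)) + y(-184) = (-6533 + 107*(-125)) + 58 = (-6533 - 13375) + 58 = -19908 + 58 = -19850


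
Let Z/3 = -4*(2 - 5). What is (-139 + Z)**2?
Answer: 10609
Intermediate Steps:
Z = 36 (Z = 3*(-4*(2 - 5)) = 3*(-4*(-3)) = 3*12 = 36)
(-139 + Z)**2 = (-139 + 36)**2 = (-103)**2 = 10609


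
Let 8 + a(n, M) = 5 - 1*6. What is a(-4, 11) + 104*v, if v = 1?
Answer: 95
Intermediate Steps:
a(n, M) = -9 (a(n, M) = -8 + (5 - 1*6) = -8 + (5 - 6) = -8 - 1 = -9)
a(-4, 11) + 104*v = -9 + 104*1 = -9 + 104 = 95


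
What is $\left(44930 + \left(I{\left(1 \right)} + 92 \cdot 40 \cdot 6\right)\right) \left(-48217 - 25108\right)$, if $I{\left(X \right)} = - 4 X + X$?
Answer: $-4913288275$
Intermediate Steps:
$I{\left(X \right)} = - 3 X$
$\left(44930 + \left(I{\left(1 \right)} + 92 \cdot 40 \cdot 6\right)\right) \left(-48217 - 25108\right) = \left(44930 + \left(\left(-3\right) 1 + 92 \cdot 40 \cdot 6\right)\right) \left(-48217 - 25108\right) = \left(44930 + \left(-3 + 92 \cdot 240\right)\right) \left(-73325\right) = \left(44930 + \left(-3 + 22080\right)\right) \left(-73325\right) = \left(44930 + 22077\right) \left(-73325\right) = 67007 \left(-73325\right) = -4913288275$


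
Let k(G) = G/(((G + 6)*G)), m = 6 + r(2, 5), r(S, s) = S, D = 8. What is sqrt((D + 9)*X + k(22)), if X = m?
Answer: sqrt(26663)/14 ≈ 11.663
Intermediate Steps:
m = 8 (m = 6 + 2 = 8)
X = 8
k(G) = 1/(6 + G) (k(G) = G/(((6 + G)*G)) = G/((G*(6 + G))) = G*(1/(G*(6 + G))) = 1/(6 + G))
sqrt((D + 9)*X + k(22)) = sqrt((8 + 9)*8 + 1/(6 + 22)) = sqrt(17*8 + 1/28) = sqrt(136 + 1/28) = sqrt(3809/28) = sqrt(26663)/14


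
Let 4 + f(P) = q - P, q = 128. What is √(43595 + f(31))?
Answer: 2*√10922 ≈ 209.02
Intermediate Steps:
f(P) = 124 - P (f(P) = -4 + (128 - P) = 124 - P)
√(43595 + f(31)) = √(43595 + (124 - 1*31)) = √(43595 + (124 - 31)) = √(43595 + 93) = √43688 = 2*√10922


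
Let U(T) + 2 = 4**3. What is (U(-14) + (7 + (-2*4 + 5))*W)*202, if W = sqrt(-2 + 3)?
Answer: 13332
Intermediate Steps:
U(T) = 62 (U(T) = -2 + 4**3 = -2 + 64 = 62)
W = 1 (W = sqrt(1) = 1)
(U(-14) + (7 + (-2*4 + 5))*W)*202 = (62 + (7 + (-2*4 + 5))*1)*202 = (62 + (7 + (-8 + 5))*1)*202 = (62 + (7 - 3)*1)*202 = (62 + 4*1)*202 = (62 + 4)*202 = 66*202 = 13332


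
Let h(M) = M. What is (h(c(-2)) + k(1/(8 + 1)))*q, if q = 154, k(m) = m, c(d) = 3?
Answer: 4312/9 ≈ 479.11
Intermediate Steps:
(h(c(-2)) + k(1/(8 + 1)))*q = (3 + 1/(8 + 1))*154 = (3 + 1/9)*154 = (3 + ⅑)*154 = (28/9)*154 = 4312/9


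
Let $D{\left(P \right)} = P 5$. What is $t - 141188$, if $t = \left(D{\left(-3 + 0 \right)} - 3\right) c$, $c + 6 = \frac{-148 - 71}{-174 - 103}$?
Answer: $- \frac{39083102}{277} \approx -1.4109 \cdot 10^{5}$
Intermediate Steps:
$D{\left(P \right)} = 5 P$
$c = - \frac{1443}{277}$ ($c = -6 + \frac{-148 - 71}{-174 - 103} = -6 - \frac{219}{-277} = -6 - - \frac{219}{277} = -6 + \frac{219}{277} = - \frac{1443}{277} \approx -5.2094$)
$t = \frac{25974}{277}$ ($t = \left(5 \left(-3 + 0\right) - 3\right) \left(- \frac{1443}{277}\right) = \left(5 \left(-3\right) - 3\right) \left(- \frac{1443}{277}\right) = \left(-15 - 3\right) \left(- \frac{1443}{277}\right) = \left(-18\right) \left(- \frac{1443}{277}\right) = \frac{25974}{277} \approx 93.769$)
$t - 141188 = \frac{25974}{277} - 141188 = - \frac{39083102}{277}$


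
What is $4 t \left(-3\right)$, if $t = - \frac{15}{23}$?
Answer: $\frac{180}{23} \approx 7.8261$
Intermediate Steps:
$t = - \frac{15}{23}$ ($t = \left(-15\right) \frac{1}{23} = - \frac{15}{23} \approx -0.65217$)
$4 t \left(-3\right) = 4 \left(- \frac{15}{23}\right) \left(-3\right) = \left(- \frac{60}{23}\right) \left(-3\right) = \frac{180}{23}$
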